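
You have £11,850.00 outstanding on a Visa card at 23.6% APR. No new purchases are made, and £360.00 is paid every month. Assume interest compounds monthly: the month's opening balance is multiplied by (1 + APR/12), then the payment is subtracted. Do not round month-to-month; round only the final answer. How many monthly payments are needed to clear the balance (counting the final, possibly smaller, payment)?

54 months

Monthly rate r = 23.6%/12 = 1.96667% = 0.0196667.
Recurrence: B ← B·(1+r) − £360.00.
Month 1: interest £233.05; balance after payment £11,723.05.
Month 2: interest £230.55; balance after payment £11,593.60.
Closed form: n = −ln(1 − rB₀/P)/ln(1+r) = −ln(0.35264)/ln(1.01967) ≈ 53.518, so the balance reaches zero during payment 54.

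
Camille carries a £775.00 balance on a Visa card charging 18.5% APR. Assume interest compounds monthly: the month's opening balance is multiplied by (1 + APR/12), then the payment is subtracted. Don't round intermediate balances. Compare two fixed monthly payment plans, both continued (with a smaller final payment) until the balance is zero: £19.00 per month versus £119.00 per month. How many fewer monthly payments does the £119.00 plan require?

58 fewer payments

Monthly rate r = 18.5%/12 = 1.54167% = 0.0154167.
At £19.00/mo: n = ⌈−ln(1 − rB₀/P)/ln(1+r)⌉ = 65 payments (last £14.90); total interest = total paid − £775.00 = £455.90.
At £119.00/mo: 7 payments (last £109.07); total interest £48.07.
Payments saved = 65 − 7 = 58.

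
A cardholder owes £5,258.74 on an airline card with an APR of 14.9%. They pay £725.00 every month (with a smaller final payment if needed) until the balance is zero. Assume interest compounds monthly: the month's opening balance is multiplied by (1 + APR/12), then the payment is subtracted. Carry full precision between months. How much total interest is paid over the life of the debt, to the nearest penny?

£287.23

Monthly rate r = 14.9%/12 = 1.24167% = 0.0124167.
Payoff takes n = ⌈−ln(1 − rB₀/P)/ln(1+r)⌉ = ⌈7.648⌉ = 8 payments; the last is £470.97.
Total paid = 7·£725.00 + £470.97 = £5,545.97.
Total interest = total paid − principal = £5,545.97 − £5,258.74 = £287.23.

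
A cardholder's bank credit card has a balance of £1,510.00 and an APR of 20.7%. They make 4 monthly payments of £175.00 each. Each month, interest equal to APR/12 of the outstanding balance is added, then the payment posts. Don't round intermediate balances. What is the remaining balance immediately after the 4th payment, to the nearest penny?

Monthly rate r = 20.7%/12 = 1.725% = 0.01725.
Each month: B ← B·(1+r) − £175.00.
Month 1: interest £26.05; balance after payment £1,361.05.
Month 2: interest £23.48; balance after payment £1,209.53.
Month 3: interest £20.86; balance after payment £1,055.39.
Month 4: interest £18.21; balance after payment £898.60.

£898.60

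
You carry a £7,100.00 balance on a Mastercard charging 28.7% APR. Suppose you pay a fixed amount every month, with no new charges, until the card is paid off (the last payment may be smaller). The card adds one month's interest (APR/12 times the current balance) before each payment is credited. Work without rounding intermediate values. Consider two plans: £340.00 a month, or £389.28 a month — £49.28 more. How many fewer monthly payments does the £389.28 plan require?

5 fewer payments

Monthly rate r = 28.7%/12 = 2.39167% = 0.0239167.
At £340.00/mo: n = ⌈−ln(1 − rB₀/P)/ln(1+r)⌉ = 30 payments (last £95.77); total interest = total paid − £7,100.00 = £2,855.77.
At £389.28/mo: 25 payments (last £96.92); total interest £2,339.64.
Payments saved = 30 − 25 = 5.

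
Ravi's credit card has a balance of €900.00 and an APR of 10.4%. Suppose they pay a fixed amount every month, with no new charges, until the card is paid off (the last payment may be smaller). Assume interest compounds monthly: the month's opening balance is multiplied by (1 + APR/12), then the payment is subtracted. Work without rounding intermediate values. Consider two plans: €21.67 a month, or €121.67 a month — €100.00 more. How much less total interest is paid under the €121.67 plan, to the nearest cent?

€186.24

Monthly rate r = 10.4%/12 = 0.866667% = 0.00866667.
At €21.67/mo: n = ⌈−ln(1 − rB₀/P)/ln(1+r)⌉ = 52 payments (last €15.35); total interest = total paid − €900.00 = €220.52.
At €121.67/mo: 8 payments (last €82.59); total interest €34.28.
Interest saved = €220.52 − €34.28 = €186.24.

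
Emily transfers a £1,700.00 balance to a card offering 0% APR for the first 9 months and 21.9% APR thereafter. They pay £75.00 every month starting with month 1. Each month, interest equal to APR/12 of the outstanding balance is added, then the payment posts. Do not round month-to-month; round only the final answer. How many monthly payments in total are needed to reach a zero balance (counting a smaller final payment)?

25 months

Promo months 1–9 at r₀ = 0%/12 = 0; months 10+ at r₁ = 21.9%/12 = 0.01825.
After month 9 (no interest yet): B = £1,700.00 − 9·£75.00 = £1,025.00.
Then at r₁ with £75.00/mo: n₂ = −ln(1 − r₁·B/P)/ln(1+r₁) ≈ 15.86 → 16 more payments.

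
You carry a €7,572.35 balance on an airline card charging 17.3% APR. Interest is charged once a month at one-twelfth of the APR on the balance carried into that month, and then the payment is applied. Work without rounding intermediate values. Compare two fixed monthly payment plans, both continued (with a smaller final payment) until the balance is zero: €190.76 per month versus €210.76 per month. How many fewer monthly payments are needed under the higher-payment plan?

9 fewer payments

Monthly rate r = 17.3%/12 = 1.44167% = 0.0144167.
At €190.76/mo: n = ⌈−ln(1 − rB₀/P)/ln(1+r)⌉ = 60 payments (last €63.94); total interest = total paid − €7,572.35 = €3,746.43.
At €210.76/mo: 51 payments (last €207.18); total interest €3,172.83.
Payments saved = 60 − 51 = 9.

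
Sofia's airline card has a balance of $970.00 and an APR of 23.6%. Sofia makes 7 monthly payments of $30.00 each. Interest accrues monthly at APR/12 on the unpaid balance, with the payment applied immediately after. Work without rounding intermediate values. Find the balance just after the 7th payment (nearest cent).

Monthly rate r = 23.6%/12 = 1.96667% = 0.0196667.
Each month: B ← B·(1+r) − $30.00.
Month 1: interest $19.08; balance after payment $959.08.
Month 2: interest $18.86; balance after payment $947.94.
Month 3: interest $18.64; balance after payment $936.58.
Month 4: interest $18.42; balance after payment $925.00.
Month 5: interest $18.19; balance after payment $913.19.
Month 6: interest $17.96; balance after payment $901.15.
Month 7: interest $17.72; balance after payment $888.87.

$888.87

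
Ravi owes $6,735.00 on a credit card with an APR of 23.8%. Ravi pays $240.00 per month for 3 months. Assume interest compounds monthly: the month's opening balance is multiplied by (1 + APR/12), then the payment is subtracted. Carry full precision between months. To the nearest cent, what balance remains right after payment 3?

$6,409.36

Monthly rate r = 23.8%/12 = 1.98333% = 0.0198333.
Each month: B ← B·(1+r) − $240.00.
Month 1: interest $133.58; balance after payment $6,628.58.
Month 2: interest $131.47; balance after payment $6,520.04.
Month 3: interest $129.31; balance after payment $6,409.36.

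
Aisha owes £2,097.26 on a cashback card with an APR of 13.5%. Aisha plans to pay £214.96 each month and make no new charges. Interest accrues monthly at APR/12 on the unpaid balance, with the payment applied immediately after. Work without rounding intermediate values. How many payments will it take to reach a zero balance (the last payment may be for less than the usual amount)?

11 months

Monthly rate r = 13.5%/12 = 1.125% = 0.01125.
Recurrence: B ← B·(1+r) − £214.96.
Month 1: interest £23.59; balance after payment £1,905.89.
Month 2: interest £21.44; balance after payment £1,712.38.
Closed form: n = −ln(1 − rB₀/P)/ln(1+r) = −ln(0.89024)/ln(1.01125) ≈ 10.393, so the balance reaches zero during payment 11.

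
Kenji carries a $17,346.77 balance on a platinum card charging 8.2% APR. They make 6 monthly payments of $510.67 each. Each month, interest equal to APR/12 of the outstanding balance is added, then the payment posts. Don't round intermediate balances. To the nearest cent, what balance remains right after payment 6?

$14,953.41

Monthly rate r = 8.2%/12 = 0.683333% = 0.00683333.
Each month: B ← B·(1+r) − $510.67.
Month 1: interest $118.54; balance after payment $16,954.64.
Month 2: interest $115.86; balance after payment $16,559.82.
Month 3: interest $113.16; balance after payment $16,162.31.
Month 4: interest $110.44; balance after payment $15,762.08.
Month 5: interest $107.71; balance after payment $15,359.12.
Month 6: interest $104.95; balance after payment $14,953.41.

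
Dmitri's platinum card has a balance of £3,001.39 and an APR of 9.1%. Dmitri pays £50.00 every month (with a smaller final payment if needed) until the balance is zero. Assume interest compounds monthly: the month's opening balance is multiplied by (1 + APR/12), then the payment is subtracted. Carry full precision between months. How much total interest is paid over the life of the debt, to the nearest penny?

£1,018.37

Monthly rate r = 9.1%/12 = 0.758333% = 0.00758333.
Payoff takes n = ⌈−ln(1 − rB₀/P)/ln(1+r)⌉ = ⌈80.394⌉ = 81 payments; the last is £19.76.
Total paid = 80·£50.00 + £19.76 = £4,019.76.
Total interest = total paid − principal = £4,019.76 − £3,001.39 = £1,018.37.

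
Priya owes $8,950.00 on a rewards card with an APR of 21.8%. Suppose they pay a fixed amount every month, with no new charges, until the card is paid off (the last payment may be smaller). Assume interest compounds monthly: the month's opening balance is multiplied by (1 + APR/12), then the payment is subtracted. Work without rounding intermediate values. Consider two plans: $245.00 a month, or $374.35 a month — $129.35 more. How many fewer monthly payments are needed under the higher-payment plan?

Monthly rate r = 21.8%/12 = 1.81667% = 0.0181667.
At $245.00/mo: n = ⌈−ln(1 − rB₀/P)/ln(1+r)⌉ = 61 payments (last $127.85); total interest = total paid − $8,950.00 = $5,877.85.
At $374.35/mo: 32 payments (last $242.66); total interest $2,897.51.
Payments saved = 61 − 32 = 29.

29 fewer payments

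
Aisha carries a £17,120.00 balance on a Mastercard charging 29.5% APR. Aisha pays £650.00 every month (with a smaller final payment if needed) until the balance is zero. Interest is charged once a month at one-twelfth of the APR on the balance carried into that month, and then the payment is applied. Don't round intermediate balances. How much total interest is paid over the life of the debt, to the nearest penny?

£10,786.84

Monthly rate r = 29.5%/12 = 2.45833% = 0.0245833.
Payoff takes n = ⌈−ln(1 − rB₀/P)/ln(1+r)⌉ = ⌈42.933⌉ = 43 payments; the last is £606.84.
Total paid = 42·£650.00 + £606.84 = £27,906.84.
Total interest = total paid − principal = £27,906.84 − £17,120.00 = £10,786.84.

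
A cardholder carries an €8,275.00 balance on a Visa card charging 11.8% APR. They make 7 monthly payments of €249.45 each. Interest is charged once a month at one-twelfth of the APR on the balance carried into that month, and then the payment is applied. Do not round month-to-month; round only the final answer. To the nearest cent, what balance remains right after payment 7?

€7,063.16

Monthly rate r = 11.8%/12 = 0.983333% = 0.00983333.
Each month: B ← B·(1+r) − €249.45.
Month 1: interest €81.37; balance after payment €8,106.92.
Month 2: interest €79.72; balance after payment €7,937.19.
Month 3: interest €78.05; balance after payment €7,765.79.
Month 4: interest €76.36; balance after payment €7,592.70.
Month 5: interest €74.66; balance after payment €7,417.91.
Month 6: interest €72.94; balance after payment €7,241.41.
Month 7: interest €71.21; balance after payment €7,063.16.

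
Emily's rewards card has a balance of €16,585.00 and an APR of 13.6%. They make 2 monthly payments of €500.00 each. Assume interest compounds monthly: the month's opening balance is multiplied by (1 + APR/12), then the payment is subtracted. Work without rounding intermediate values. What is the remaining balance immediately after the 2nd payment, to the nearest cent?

€15,957.39

Monthly rate r = 13.6%/12 = 1.13333% = 0.0113333.
Each month: B ← B·(1+r) − €500.00.
Month 1: interest €187.96; balance after payment €16,272.96.
Month 2: interest €184.43; balance after payment €15,957.39.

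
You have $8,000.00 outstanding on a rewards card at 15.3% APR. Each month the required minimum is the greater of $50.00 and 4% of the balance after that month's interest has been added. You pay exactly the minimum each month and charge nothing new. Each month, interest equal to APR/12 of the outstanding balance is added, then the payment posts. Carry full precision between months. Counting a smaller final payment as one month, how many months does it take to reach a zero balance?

97 months

Monthly rate r = 15.3%/12 = 1.275% = 0.01275.
While 4% of the post-interest balance exceeds $50.00, each month B ← (B·(1+r))·(1 − 0.04), i.e. B shrinks by the factor (1+r)·0.96 = 0.97224.
This holds for months 1–67. Entering month 68 the balance is $1,213.15; 4% of the post-interest balance is now below $50.00, so the flat $50.00 minimum applies from here.
From month 68 a fixed $50.00 at rate r clears $1,213.15 in 30 more payments. Total: 67 + 30 = 97 months.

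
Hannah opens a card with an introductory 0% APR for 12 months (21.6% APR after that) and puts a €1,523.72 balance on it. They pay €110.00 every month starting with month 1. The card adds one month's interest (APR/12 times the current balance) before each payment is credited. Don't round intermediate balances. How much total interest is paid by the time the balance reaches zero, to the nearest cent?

€5.42

Promo months 1–12 at r₀ = 0%/12 = 0; months 13+ at r₁ = 21.6%/12 = 0.018.
After month 12 (no interest yet): B = €1,523.72 − 12·€110.00 = €203.72.
Then at r₁ with €110.00/mo: n₂ = −ln(1 − r₁·B/P)/ln(1+r₁) ≈ 1.90 → 2 more payments.
Total paid = 13·€110.00 + €99.14 = €1,529.14; interest = €1,529.14 − €1,523.72 = €5.42.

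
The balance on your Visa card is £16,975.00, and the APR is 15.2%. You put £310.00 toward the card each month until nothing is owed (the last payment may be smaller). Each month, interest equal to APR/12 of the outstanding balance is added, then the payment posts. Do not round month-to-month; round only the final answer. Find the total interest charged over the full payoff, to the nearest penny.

Monthly rate r = 15.2%/12 = 1.26667% = 0.0126667.
Payoff takes n = ⌈−ln(1 − rB₀/P)/ln(1+r)⌉ = ⌈93.975⌉ = 94 payments; the last is £302.22.
Total paid = 93·£310.00 + £302.22 = £29,132.22.
Total interest = total paid − principal = £29,132.22 − £16,975.00 = £12,157.22.

£12,157.22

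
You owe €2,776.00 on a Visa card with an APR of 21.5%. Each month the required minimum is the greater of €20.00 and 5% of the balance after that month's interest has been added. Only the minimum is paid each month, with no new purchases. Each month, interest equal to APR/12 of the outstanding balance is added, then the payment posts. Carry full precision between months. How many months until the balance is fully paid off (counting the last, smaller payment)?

83 months

Monthly rate r = 21.5%/12 = 1.79167% = 0.0179167.
While 5% of the post-interest balance exceeds €20.00, each month B ← (B·(1+r))·(1 − 0.05), i.e. B shrinks by the factor (1+r)·0.95 = 0.96702.
This holds for months 1–59. Entering month 60 the balance is €383.83; 5% of the post-interest balance is now below €20.00, so the flat €20.00 minimum applies from here.
From month 60 a fixed €20.00 at rate r clears €383.83 in 24 more payments. Total: 59 + 24 = 83 months.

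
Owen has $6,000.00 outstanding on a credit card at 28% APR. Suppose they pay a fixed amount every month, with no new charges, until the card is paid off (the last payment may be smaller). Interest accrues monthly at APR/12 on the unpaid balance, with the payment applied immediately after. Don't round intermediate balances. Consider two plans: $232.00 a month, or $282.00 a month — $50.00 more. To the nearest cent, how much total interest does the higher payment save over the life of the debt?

Monthly rate r = 28%/12 = 2.33333% = 0.0233333.
At $232.00/mo: n = ⌈−ln(1 − rB₀/P)/ln(1+r)⌉ = 41 payments (last $23.76); total interest = total paid − $6,000.00 = $3,303.76.
At $282.00/mo: 30 payments (last $210.75); total interest $2,388.75.
Interest saved = $3,303.76 − $2,388.75 = $915.01.

$915.01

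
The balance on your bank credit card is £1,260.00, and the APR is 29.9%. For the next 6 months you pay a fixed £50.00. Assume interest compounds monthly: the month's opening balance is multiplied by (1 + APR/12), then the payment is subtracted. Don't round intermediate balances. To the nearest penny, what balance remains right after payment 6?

£1,141.18

Monthly rate r = 29.9%/12 = 2.49167% = 0.0249167.
Each month: B ← B·(1+r) − £50.00.
Month 1: interest £31.39; balance after payment £1,241.39.
Month 2: interest £30.93; balance after payment £1,222.33.
Month 3: interest £30.46; balance after payment £1,202.78.
Month 4: interest £29.97; balance after payment £1,182.75.
Month 5: interest £29.47; balance after payment £1,162.22.
Month 6: interest £28.96; balance after payment £1,141.18.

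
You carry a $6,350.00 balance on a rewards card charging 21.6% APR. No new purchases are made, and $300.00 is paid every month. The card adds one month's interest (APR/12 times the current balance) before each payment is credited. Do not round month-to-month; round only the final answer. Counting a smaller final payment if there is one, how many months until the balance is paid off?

Monthly rate r = 21.6%/12 = 1.8% = 0.018.
Recurrence: B ← B·(1+r) − $300.00.
Month 1: interest $114.30; balance after payment $6,164.30.
Month 2: interest $110.96; balance after payment $5,975.26.
Closed form: n = −ln(1 − rB₀/P)/ln(1+r) = −ln(0.619)/ln(1.018) ≈ 26.886, so the balance reaches zero during payment 27.

27 months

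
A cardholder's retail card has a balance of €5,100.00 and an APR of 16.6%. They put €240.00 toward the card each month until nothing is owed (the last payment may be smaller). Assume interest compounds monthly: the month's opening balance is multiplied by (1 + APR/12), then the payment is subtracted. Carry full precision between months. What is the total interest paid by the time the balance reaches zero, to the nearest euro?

Monthly rate r = 16.6%/12 = 1.38333% = 0.0138333.
Payoff takes n = ⌈−ln(1 − rB₀/P)/ln(1+r)⌉ = ⌈25.336⌉ = 26 payments; the last is €81.04.
Total paid = 25·€240.00 + €81.04 = €6,081.04.
Total interest = total paid − principal = €6,081.04 − €5,100.00 = €981.04.

€981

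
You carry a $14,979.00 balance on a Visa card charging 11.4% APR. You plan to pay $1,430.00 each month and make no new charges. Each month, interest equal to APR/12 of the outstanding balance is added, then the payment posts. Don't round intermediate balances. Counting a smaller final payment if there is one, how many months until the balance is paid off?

12 months

Monthly rate r = 11.4%/12 = 0.95% = 0.0095.
Recurrence: B ← B·(1+r) − $1,430.00.
Month 1: interest $142.30; balance after payment $13,691.30.
Month 2: interest $130.07; balance after payment $12,391.37.
Closed form: n = −ln(1 − rB₀/P)/ln(1+r) = −ln(0.90049)/ln(1.0095) ≈ 11.086, so the balance reaches zero during payment 12.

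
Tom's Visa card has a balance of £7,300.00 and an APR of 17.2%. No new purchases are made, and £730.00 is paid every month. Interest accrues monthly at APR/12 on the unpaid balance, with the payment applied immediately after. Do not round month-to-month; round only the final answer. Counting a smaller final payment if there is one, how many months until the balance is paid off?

11 months

Monthly rate r = 17.2%/12 = 1.43333% = 0.0143333.
Recurrence: B ← B·(1+r) − £730.00.
Month 1: interest £104.63; balance after payment £6,674.63.
Month 2: interest £95.67; balance after payment £6,040.30.
Closed form: n = −ln(1 − rB₀/P)/ln(1+r) = −ln(0.85667)/ln(1.01433) ≈ 10.871, so the balance reaches zero during payment 11.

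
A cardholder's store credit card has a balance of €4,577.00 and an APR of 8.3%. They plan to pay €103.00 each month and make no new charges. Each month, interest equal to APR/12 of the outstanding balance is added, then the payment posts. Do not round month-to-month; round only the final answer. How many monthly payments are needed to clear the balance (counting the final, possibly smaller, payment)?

54 payments

Monthly rate r = 8.3%/12 = 0.691667% = 0.00691667.
Recurrence: B ← B·(1+r) − €103.00.
Month 1: interest €31.66; balance after payment €4,505.66.
Month 2: interest €31.16; balance after payment €4,433.82.
Closed form: n = −ln(1 − rB₀/P)/ln(1+r) = −ln(0.69264)/ln(1.00692) ≈ 53.278, so the balance reaches zero during payment 54.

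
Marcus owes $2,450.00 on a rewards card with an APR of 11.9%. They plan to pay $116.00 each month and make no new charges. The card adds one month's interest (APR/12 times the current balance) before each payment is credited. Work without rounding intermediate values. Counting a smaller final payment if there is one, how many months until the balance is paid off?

Monthly rate r = 11.9%/12 = 0.991667% = 0.00991667.
Recurrence: B ← B·(1+r) − $116.00.
Month 1: interest $24.30; balance after payment $2,358.30.
Month 2: interest $23.39; balance after payment $2,265.68.
Closed form: n = −ln(1 − rB₀/P)/ln(1+r) = −ln(0.79055)/ln(1.00992) ≈ 23.817, so the balance reaches zero during payment 24.

24 months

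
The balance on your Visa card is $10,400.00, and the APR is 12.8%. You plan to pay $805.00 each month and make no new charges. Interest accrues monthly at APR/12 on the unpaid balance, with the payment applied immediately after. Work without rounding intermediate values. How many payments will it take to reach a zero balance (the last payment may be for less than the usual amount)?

14 payments

Monthly rate r = 12.8%/12 = 1.06667% = 0.0106667.
Recurrence: B ← B·(1+r) − $805.00.
Month 1: interest $110.93; balance after payment $9,705.93.
Month 2: interest $103.53; balance after payment $9,004.46.
Closed form: n = −ln(1 − rB₀/P)/ln(1+r) = −ln(0.86219)/ln(1.01067) ≈ 13.975, so the balance reaches zero during payment 14.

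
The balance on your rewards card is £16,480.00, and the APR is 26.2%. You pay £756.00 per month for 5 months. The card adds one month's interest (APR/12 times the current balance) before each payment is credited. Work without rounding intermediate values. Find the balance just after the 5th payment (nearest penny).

£14,410.66

Monthly rate r = 26.2%/12 = 2.18333% = 0.0218333.
Each month: B ← B·(1+r) − £756.00.
Month 1: interest £359.81; balance after payment £16,083.81.
Month 2: interest £351.16; balance after payment £15,678.98.
Month 3: interest £342.32; balance after payment £15,265.30.
Month 4: interest £333.29; balance after payment £14,842.59.
Month 5: interest £324.06; balance after payment £14,410.66.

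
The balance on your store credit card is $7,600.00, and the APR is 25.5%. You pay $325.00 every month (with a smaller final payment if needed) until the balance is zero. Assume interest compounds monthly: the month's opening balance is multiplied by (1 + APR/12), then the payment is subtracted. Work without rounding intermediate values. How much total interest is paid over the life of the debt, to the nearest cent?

Monthly rate r = 25.5%/12 = 2.125% = 0.02125.
Payoff takes n = ⌈−ln(1 − rB₀/P)/ln(1+r)⌉ = ⌈32.672⌉ = 33 payments; the last is $219.25.
Total paid = 32·$325.00 + $219.25 = $10,619.25.
Total interest = total paid − principal = $10,619.25 − $7,600.00 = $3,019.25.

$3,019.25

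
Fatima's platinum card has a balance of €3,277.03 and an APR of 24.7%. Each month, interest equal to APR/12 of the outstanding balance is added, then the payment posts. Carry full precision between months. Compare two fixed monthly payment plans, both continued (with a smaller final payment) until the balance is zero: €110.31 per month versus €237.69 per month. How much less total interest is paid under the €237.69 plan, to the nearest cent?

€1,224.46

Monthly rate r = 24.7%/12 = 2.05833% = 0.0205833.
At €110.31/mo: n = ⌈−ln(1 − rB₀/P)/ln(1+r)⌉ = 47 payments (last €44.59); total interest = total paid − €3,277.03 = €1,841.82.
At €237.69/mo: 17 payments (last €91.35); total interest €617.36.
Interest saved = €1,841.82 − €617.36 = €1,224.46.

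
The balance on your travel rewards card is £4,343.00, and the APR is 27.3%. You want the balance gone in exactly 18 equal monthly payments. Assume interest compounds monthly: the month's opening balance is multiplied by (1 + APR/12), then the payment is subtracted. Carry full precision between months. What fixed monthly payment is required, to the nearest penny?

Monthly rate r = 27.3%/12 = 2.275% = 0.02275.
Level-payment amortization: P = B₀·r / (1 − (1+r)^(−n)) = 4343.00·0.02275 / (1 − 1.02275^(−18)).
Denominator 1 − (1+r)^(−18) = 0.332964093.
P = 98.8032 / 0.332964093 ≈ 296.74.

£296.74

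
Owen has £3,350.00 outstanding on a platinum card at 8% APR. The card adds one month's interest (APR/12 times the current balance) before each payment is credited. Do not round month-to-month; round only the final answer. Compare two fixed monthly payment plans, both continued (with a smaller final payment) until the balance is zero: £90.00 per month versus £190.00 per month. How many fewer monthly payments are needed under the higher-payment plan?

24 fewer payments

Monthly rate r = 8%/12 = 0.666667% = 0.00666667.
At £90.00/mo: n = ⌈−ln(1 − rB₀/P)/ln(1+r)⌉ = 43 payments (last £83.26); total interest = total paid − £3,350.00 = £513.26.
At £190.00/mo: 19 payments (last £155.78); total interest £225.78.
Payments saved = 43 − 19 = 24.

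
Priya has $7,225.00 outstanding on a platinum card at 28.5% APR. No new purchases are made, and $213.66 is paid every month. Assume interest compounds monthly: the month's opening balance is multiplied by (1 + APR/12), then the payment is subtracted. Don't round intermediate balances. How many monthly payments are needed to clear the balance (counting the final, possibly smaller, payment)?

Monthly rate r = 28.5%/12 = 2.375% = 0.02375.
Recurrence: B ← B·(1+r) − $213.66.
Month 1: interest $171.59; balance after payment $7,182.93.
Month 2: interest $170.59; balance after payment $7,139.87.
Closed form: n = −ln(1 − rB₀/P)/ln(1+r) = −ln(0.19688)/ln(1.02375) ≈ 69.236, so the balance reaches zero during payment 70.

70 months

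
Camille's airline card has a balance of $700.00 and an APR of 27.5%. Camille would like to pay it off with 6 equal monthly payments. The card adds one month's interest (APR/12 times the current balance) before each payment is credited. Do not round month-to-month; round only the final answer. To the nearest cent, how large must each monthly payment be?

Monthly rate r = 27.5%/12 = 2.29167% = 0.0229167.
Level-payment amortization: P = B₀·r / (1 − (1+r)^(−n)) = 700.00·0.0229167 / (1 − 1.02292^(−6)).
Denominator 1 − (1+r)^(−6) = 0.127112104.
P = 16.0417 / 0.127112104 ≈ 126.20.

$126.20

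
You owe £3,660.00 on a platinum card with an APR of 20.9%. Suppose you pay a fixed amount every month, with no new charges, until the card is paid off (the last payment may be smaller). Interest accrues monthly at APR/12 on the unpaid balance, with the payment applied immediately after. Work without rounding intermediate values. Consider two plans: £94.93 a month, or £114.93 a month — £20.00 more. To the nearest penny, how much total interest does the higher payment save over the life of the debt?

Monthly rate r = 20.9%/12 = 1.74167% = 0.0174167.
At £94.93/mo: n = ⌈−ln(1 − rB₀/P)/ln(1+r)⌉ = 65 payments (last £44.91); total interest = total paid − £3,660.00 = £2,460.43.
At £114.93/mo: 47 payments (last £97.35); total interest £1,724.13.
Interest saved = £2,460.43 − £1,724.13 = £736.30.

£736.30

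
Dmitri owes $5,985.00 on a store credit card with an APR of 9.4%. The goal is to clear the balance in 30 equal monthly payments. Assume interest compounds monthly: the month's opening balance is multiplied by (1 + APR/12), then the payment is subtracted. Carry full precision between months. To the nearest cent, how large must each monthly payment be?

Monthly rate r = 9.4%/12 = 0.783333% = 0.00783333.
Level-payment amortization: P = B₀·r / (1 − (1+r)^(−n)) = 5985.00·0.00783333 / (1 − 1.00783^(−30)).
Denominator 1 − (1+r)^(−30) = 0.208704942.
P = 46.8825 / 0.208704942 ≈ 224.64.

$224.64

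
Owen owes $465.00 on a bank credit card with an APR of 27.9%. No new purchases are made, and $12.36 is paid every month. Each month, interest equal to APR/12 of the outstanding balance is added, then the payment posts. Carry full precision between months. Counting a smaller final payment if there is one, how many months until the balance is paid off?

Monthly rate r = 27.9%/12 = 2.325% = 0.02325.
Recurrence: B ← B·(1+r) − $12.36.
Month 1: interest $10.81; balance after payment $463.45.
Month 2: interest $10.78; balance after payment $461.87.
Closed form: n = −ln(1 − rB₀/P)/ln(1+r) = −ln(0.1253)/ln(1.02325) ≈ 90.369, so the balance reaches zero during payment 91.

91 payments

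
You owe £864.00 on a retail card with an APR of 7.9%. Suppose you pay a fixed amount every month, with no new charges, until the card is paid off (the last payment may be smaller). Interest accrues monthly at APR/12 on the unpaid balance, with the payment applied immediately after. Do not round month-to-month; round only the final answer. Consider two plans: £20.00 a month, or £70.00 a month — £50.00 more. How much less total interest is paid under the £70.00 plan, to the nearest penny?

£115.84

Monthly rate r = 7.9%/12 = 0.658333% = 0.00658333.
At £20.00/mo: n = ⌈−ln(1 − rB₀/P)/ln(1+r)⌉ = 51 payments (last £19.95); total interest = total paid − £864.00 = £155.95.
At £70.00/mo: 13 payments (last £64.11); total interest £40.11.
Interest saved = £155.95 − £40.11 = £115.84.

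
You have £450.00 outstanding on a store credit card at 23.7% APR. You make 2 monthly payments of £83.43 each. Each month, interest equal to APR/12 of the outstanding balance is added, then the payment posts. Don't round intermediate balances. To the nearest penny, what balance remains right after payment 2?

Monthly rate r = 23.7%/12 = 1.975% = 0.01975.
Each month: B ← B·(1+r) − £83.43.
Month 1: interest £8.89; balance after payment £375.46.
Month 2: interest £7.42; balance after payment £299.44.

£299.44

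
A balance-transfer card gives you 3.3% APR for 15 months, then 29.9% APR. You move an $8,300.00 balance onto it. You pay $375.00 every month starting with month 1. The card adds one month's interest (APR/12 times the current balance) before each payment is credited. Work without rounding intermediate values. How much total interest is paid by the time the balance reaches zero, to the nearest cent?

$605.42

Promo months 1–15 at r₀ = 3.3%/12 = 0.00275; months 16+ at r₁ = 29.9%/12 = 0.0249167.
After month 15: iterate B ← B·(1+r₀) − $375.00 for 15 months → $2,914.46.
Then at r₁ with $375.00/mo: n₂ = −ln(1 − r₁·B/P)/ln(1+r₁) ≈ 8.75 → 9 more payments.
Total paid = 23·$375.00 + $280.42 = $8,905.42; interest = $8,905.42 − $8,300.00 = $605.42.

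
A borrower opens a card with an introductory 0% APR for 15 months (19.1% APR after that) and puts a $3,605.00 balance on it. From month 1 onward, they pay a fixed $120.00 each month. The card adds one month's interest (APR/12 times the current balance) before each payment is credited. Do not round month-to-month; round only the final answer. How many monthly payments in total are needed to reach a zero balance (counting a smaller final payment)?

Promo months 1–15 at r₀ = 0%/12 = 0; months 16+ at r₁ = 19.1%/12 = 0.0159167.
After month 15 (no interest yet): B = $3,605.00 − 15·$120.00 = $1,805.00.
Then at r₁ with $120.00/mo: n₂ = −ln(1 − r₁·B/P)/ln(1+r₁) ≈ 17.33 → 18 more payments.

33 months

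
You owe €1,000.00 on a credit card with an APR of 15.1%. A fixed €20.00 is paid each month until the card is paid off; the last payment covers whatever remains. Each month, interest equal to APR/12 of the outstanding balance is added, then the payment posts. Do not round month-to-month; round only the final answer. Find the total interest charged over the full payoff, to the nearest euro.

€587

Monthly rate r = 15.1%/12 = 1.25833% = 0.0125833.
Payoff takes n = ⌈−ln(1 − rB₀/P)/ln(1+r)⌉ = ⌈79.330⌉ = 80 payments; the last is €6.62.
Total paid = 79·€20.00 + €6.62 = €1,586.62.
Total interest = total paid − principal = €1,586.62 − €1,000.00 = €586.62.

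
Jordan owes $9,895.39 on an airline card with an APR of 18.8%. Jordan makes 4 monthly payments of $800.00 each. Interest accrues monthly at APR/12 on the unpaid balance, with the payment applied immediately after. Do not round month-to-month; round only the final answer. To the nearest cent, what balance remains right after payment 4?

$7,254.24

Monthly rate r = 18.8%/12 = 1.56667% = 0.0156667.
Each month: B ← B·(1+r) − $800.00.
Month 1: interest $155.03; balance after payment $9,250.42.
Month 2: interest $144.92; balance after payment $8,595.34.
Month 3: interest $134.66; balance after payment $7,930.00.
Month 4: interest $124.24; balance after payment $7,254.24.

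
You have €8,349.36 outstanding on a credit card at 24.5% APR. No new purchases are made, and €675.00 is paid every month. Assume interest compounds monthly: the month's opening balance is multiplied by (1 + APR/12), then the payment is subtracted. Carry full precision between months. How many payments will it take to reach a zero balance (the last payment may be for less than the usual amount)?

Monthly rate r = 24.5%/12 = 2.04167% = 0.0204167.
Recurrence: B ← B·(1+r) − €675.00.
Month 1: interest €170.47; balance after payment €7,844.83.
Month 2: interest €160.17; balance after payment €7,329.99.
Closed form: n = −ln(1 − rB₀/P)/ln(1+r) = −ln(0.74746)/ln(1.02042) ≈ 14.402, so the balance reaches zero during payment 15.

15 months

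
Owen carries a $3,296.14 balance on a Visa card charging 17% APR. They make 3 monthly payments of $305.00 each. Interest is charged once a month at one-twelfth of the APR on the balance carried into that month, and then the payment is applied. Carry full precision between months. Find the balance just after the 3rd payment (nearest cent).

$2,510.20

Monthly rate r = 17%/12 = 1.41667% = 0.0141667.
Each month: B ← B·(1+r) − $305.00.
Month 1: interest $46.70; balance after payment $3,037.84.
Month 2: interest $43.04; balance after payment $2,775.87.
Month 3: interest $39.32; balance after payment $2,510.20.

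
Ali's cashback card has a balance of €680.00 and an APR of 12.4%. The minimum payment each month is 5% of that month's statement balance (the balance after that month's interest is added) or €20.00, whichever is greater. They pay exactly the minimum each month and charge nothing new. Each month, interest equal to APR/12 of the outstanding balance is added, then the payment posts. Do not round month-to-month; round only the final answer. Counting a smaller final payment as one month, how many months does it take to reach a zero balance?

36 months

Monthly rate r = 12.4%/12 = 1.03333% = 0.0103333.
While 5% of the post-interest balance exceeds €20.00, each month B ← (B·(1+r))·(1 − 0.05), i.e. B shrinks by the factor (1+r)·0.95 = 0.95982.
This holds for months 1–14. Entering month 15 the balance is €382.95; 5% of the post-interest balance is now below €20.00, so the flat €20.00 minimum applies from here.
From month 15 a fixed €20.00 at rate r clears €382.95 in 22 more payments. Total: 14 + 22 = 36 months.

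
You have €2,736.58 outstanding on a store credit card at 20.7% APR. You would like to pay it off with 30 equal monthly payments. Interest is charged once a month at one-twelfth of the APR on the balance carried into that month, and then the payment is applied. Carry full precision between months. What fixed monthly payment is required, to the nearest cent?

€117.62

Monthly rate r = 20.7%/12 = 1.725% = 0.01725.
Level-payment amortization: P = B₀·r / (1 − (1+r)^(−n)) = 2736.58·0.01725 / (1 − 1.01725^(−30)).
Denominator 1 − (1+r)^(−30) = 0.401355435.
P = 47.206 / 0.401355435 ≈ 117.62.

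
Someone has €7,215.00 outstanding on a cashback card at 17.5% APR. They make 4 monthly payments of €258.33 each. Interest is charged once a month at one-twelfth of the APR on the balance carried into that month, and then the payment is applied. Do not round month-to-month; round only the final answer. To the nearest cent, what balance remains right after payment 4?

€6,589.03

Monthly rate r = 17.5%/12 = 1.45833% = 0.0145833.
Each month: B ← B·(1+r) − €258.33.
Month 1: interest €105.22; balance after payment €7,061.89.
Month 2: interest €102.99; balance after payment €6,906.54.
Month 3: interest €100.72; balance after payment €6,748.94.
Month 4: interest €98.42; balance after payment €6,589.03.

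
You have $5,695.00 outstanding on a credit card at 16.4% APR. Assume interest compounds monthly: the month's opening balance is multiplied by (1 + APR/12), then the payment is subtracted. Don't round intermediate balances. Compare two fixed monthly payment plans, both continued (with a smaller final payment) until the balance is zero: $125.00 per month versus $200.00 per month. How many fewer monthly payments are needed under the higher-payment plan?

Monthly rate r = 16.4%/12 = 1.36667% = 0.0136667.
At $125.00/mo: n = ⌈−ln(1 − rB₀/P)/ln(1+r)⌉ = 72 payments (last $99.85); total interest = total paid − $5,695.00 = $3,279.85.
At $200.00/mo: 37 payments (last $62.90); total interest $1,567.90.
Payments saved = 72 − 37 = 35.

35 fewer payments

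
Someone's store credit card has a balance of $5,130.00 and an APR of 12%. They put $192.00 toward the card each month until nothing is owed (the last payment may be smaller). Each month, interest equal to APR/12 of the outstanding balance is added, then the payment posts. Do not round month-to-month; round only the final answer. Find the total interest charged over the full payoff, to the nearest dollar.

$869

Monthly rate r = 12%/12 = 1% = 0.01.
Payoff takes n = ⌈−ln(1 − rB₀/P)/ln(1+r)⌉ = ⌈31.242⌉ = 32 payments; the last is $46.58.
Total paid = 31·$192.00 + $46.58 = $5,998.58.
Total interest = total paid − principal = $5,998.58 − $5,130.00 = $868.58.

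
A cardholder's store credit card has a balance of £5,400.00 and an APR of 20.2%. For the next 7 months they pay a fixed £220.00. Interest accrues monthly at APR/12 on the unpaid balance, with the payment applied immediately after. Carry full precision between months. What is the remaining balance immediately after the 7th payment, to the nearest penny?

Monthly rate r = 20.2%/12 = 1.68333% = 0.0168333.
Each month: B ← B·(1+r) − £220.00.
Month 1: interest £90.90; balance after payment £5,270.90.
Month 2: interest £88.73; balance after payment £5,139.63.
Month 3: interest £86.52; balance after payment £5,006.14.
Month 4: interest £84.27; balance after payment £4,870.41.
Month 5: interest £81.99; balance after payment £4,732.40.
Month 6: interest £79.66; balance after payment £4,592.06.
Month 7: interest £77.30; balance after payment £4,449.36.

£4,449.36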